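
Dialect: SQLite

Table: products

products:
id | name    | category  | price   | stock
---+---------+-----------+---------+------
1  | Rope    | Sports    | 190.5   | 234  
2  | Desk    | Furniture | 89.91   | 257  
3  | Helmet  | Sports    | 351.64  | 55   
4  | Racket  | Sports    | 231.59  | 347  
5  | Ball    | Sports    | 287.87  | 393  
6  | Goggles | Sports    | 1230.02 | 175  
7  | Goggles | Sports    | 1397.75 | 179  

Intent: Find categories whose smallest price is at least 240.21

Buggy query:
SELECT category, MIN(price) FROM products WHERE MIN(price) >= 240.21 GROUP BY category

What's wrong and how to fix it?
Bug: Aggregates like MIN are computed per group after WHERE runs

Fix: Replace WHERE with HAVING after the GROUP BY

Corrected query:
SELECT category, MIN(price) FROM products GROUP BY category HAVING MIN(price) >= 240.21

Result:
(no rows)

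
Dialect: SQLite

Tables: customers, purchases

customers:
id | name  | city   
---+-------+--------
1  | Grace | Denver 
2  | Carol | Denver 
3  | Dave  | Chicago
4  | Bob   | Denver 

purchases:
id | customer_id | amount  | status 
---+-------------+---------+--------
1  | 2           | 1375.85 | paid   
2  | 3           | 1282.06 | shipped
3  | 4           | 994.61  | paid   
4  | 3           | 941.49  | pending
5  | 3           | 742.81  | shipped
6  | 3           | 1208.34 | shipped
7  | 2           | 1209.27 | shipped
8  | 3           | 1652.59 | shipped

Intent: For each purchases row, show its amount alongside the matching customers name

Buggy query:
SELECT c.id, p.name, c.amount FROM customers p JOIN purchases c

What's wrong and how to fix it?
Bug: Missing join condition: each purchases row is matched to all customers rows instead of just its own

Fix: Add ON c.customer_id = p.id to the JOIN

Corrected query:
SELECT c.id, p.name, c.amount FROM customers p JOIN purchases c ON c.customer_id = p.id

Result:
id | name  | amount 
---+-------+--------
1  | Carol | 1375.85
2  | Dave  | 1282.06
3  | Bob   | 994.61 
4  | Dave  | 941.49 
5  | Dave  | 742.81 
6  | Dave  | 1208.34
7  | Carol | 1209.27
8  | Dave  | 1652.59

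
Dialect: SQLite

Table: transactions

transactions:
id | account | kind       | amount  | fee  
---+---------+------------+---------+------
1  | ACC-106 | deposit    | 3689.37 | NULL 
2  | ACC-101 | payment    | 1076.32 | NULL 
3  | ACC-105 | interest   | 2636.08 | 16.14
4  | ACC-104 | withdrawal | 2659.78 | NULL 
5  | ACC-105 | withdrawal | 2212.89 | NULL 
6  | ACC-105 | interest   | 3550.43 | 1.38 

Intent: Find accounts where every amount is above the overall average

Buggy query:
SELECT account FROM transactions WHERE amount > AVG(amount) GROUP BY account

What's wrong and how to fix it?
Bug: AVG() is an aggregate; it can't sit directly in WHERE

Fix: Compute the overall average in a scalar subquery and compare each group's MIN against it in HAVING

Corrected query:
SELECT account FROM transactions GROUP BY account HAVING MIN(amount) > (SELECT AVG(amount) FROM transactions)

Result:
account
-------
ACC-104
ACC-106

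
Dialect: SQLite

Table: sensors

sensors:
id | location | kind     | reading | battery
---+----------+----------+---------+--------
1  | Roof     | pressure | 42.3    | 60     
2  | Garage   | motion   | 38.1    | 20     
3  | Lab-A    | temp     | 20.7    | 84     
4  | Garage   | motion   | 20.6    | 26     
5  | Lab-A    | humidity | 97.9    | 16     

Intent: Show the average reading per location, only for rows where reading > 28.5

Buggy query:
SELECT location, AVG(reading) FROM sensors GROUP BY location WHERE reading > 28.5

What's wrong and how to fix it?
Bug: WHERE cannot follow GROUP BY

Fix: Place WHERE between FROM and GROUP BY

Corrected query:
SELECT location, AVG(reading) FROM sensors WHERE reading > 28.5 GROUP BY location

Result:
location | AVG(reading)
---------+-------------
Garage   | 38.1        
Lab-A    | 97.9        
Roof     | 42.3        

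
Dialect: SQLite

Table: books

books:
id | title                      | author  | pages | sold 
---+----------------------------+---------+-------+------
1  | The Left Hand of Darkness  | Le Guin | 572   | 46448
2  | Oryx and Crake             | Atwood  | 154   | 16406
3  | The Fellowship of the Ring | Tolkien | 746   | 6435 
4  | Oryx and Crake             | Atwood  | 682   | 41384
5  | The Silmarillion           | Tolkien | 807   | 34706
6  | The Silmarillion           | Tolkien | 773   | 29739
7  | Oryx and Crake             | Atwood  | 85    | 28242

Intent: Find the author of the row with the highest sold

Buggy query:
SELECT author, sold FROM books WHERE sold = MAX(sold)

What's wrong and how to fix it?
Bug: MAX(sold) is an aggregate and cannot be used directly in WHERE

Fix: Wrap MAX in a scalar subquery so WHERE compares against a single value

Corrected query:
SELECT author, sold FROM books WHERE sold = (SELECT MAX(sold) FROM books)

Result:
author  | sold 
--------+------
Le Guin | 46448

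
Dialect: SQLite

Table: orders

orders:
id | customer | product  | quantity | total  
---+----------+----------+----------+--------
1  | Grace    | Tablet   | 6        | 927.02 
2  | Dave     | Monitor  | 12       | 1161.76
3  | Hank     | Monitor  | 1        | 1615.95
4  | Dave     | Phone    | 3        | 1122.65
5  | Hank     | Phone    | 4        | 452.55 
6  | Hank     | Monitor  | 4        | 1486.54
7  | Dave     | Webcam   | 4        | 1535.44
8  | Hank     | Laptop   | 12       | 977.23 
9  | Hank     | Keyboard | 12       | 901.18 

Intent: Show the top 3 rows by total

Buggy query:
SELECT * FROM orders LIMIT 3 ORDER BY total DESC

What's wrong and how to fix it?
Bug: LIMIT must come after ORDER BY

Fix: Swap the clauses: ORDER BY first, then LIMIT

Corrected query:
SELECT * FROM orders ORDER BY total DESC LIMIT 3

Result:
id | customer | product | quantity | total  
---+----------+---------+----------+--------
3  | Hank     | Monitor | 1        | 1615.95
7  | Dave     | Webcam  | 4        | 1535.44
6  | Hank     | Monitor | 4        | 1486.54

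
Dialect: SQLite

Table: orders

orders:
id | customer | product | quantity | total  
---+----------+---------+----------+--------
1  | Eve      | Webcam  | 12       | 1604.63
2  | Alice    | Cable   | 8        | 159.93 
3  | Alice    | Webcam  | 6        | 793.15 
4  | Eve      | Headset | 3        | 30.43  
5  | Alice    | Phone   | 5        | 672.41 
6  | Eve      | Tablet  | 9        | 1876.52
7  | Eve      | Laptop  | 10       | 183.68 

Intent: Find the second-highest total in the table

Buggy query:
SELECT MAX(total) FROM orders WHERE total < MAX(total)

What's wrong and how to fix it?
Bug: The inner MAX is an aggregate inside WHERE, which is not allowed

Fix: Compute the overall MAX in a subquery, then take MAX of rows below it

Corrected query:
SELECT MAX(total) FROM orders WHERE total < (SELECT MAX(total) FROM orders)

Result:
MAX(total)
----------
1604.63   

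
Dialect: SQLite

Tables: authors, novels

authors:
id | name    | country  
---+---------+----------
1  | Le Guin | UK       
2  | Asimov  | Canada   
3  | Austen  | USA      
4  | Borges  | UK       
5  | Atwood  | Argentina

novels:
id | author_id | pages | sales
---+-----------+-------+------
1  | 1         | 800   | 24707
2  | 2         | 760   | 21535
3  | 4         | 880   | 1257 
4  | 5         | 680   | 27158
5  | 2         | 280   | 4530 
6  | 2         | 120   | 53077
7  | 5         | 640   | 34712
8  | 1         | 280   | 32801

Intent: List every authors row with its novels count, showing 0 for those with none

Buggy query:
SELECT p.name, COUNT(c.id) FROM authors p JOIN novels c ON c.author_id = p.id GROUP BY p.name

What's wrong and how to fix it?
Bug: An inner join excludes parents with zero children

Fix: Use LEFT JOIN so parents without children still appear (COUNT(c.id) gives 0)

Corrected query:
SELECT p.name, COUNT(c.id) FROM authors p LEFT JOIN novels c ON c.author_id = p.id GROUP BY p.name

Result:
name    | COUNT(c.id)
--------+------------
Asimov  | 3          
Atwood  | 2          
Austen  | 0          
Borges  | 1          
Le Guin | 2          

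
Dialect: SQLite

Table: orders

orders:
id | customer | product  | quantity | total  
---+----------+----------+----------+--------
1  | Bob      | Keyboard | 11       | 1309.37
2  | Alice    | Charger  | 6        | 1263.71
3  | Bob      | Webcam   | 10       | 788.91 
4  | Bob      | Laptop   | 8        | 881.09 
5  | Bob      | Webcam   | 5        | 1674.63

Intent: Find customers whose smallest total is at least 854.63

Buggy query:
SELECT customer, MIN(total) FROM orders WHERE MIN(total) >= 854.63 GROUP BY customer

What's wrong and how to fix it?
Bug: MIN() in WHERE is a misuse of aggregate

Fix: Use HAVING for the per-group MIN condition

Corrected query:
SELECT customer, MIN(total) FROM orders GROUP BY customer HAVING MIN(total) >= 854.63

Result:
customer | MIN(total)
---------+-----------
Alice    | 1263.71   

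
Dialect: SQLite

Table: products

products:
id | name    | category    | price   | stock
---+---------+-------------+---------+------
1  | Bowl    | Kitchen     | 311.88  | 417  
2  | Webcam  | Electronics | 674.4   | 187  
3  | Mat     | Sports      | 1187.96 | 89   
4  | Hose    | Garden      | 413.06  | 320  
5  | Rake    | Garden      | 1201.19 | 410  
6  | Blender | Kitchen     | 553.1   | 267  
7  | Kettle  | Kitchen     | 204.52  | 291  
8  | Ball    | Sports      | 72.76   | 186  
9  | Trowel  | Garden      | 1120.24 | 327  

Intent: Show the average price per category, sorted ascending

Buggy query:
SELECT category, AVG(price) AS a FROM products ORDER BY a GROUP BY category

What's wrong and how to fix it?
Bug: ORDER BY appears before GROUP BY; SQL clause order requires GROUP BY first

Fix: Move ORDER BY to the end, after GROUP BY

Corrected query:
SELECT category, AVG(price) AS a FROM products GROUP BY category ORDER BY a

Result:
category    | a         
------------+-----------
Kitchen     | 356.5     
Sports      | 630.36    
Electronics | 674.4     
Garden      | 911.496667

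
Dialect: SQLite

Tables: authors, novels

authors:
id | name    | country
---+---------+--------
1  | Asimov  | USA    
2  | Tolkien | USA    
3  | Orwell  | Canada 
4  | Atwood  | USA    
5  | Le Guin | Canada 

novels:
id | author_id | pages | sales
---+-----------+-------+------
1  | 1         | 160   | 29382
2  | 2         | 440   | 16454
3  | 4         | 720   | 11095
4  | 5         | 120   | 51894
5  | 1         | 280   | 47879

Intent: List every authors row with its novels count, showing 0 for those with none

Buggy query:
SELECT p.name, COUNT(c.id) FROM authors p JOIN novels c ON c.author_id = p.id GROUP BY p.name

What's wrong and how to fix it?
Bug: INNER JOIN drops authors rows that have no matching novels rows

Fix: Switch to LEFT JOIN to retain unmatched parent rows

Corrected query:
SELECT p.name, COUNT(c.id) FROM authors p LEFT JOIN novels c ON c.author_id = p.id GROUP BY p.name

Result:
name    | COUNT(c.id)
--------+------------
Asimov  | 2          
Atwood  | 1          
Le Guin | 1          
Orwell  | 0          
Tolkien | 1          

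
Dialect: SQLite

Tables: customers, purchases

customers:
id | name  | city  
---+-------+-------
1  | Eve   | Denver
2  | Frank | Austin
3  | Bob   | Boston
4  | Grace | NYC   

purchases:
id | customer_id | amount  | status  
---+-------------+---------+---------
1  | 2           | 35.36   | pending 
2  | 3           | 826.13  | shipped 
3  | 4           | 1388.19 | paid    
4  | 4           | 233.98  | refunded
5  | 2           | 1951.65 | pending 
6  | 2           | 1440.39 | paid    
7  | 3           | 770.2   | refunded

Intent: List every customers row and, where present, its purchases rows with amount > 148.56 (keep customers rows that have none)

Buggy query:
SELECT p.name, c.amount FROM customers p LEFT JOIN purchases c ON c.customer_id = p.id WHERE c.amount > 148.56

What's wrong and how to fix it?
Bug: Filtering c.amount in WHERE discards the NULL rows produced by LEFT JOIN, turning it into an inner join

Fix: Move the right-table condition into the ON clause so unmatched parents are kept

Corrected query:
SELECT p.name, c.amount FROM customers p LEFT JOIN purchases c ON c.customer_id = p.id AND c.amount > 148.56

Result:
name  | amount 
------+--------
Eve   | NULL   
Frank | 1440.39
Frank | 1951.65
Bob   | 770.2  
Bob   | 826.13 
Grace | 233.98 
Grace | 1388.19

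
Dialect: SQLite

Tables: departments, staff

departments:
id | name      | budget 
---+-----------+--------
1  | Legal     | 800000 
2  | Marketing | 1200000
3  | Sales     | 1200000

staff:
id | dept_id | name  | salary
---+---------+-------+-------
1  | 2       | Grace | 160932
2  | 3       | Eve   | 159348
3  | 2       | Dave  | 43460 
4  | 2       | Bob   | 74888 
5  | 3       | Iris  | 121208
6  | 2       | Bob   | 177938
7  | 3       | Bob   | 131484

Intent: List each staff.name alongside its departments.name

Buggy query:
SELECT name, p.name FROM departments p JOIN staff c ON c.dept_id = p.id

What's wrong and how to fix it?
Bug: 'name' exists in both joined tables, so the database can't tell which one is meant

Fix: Qualify the column with its table alias (c.name)

Corrected query:
SELECT c.name, p.name FROM departments p JOIN staff c ON c.dept_id = p.id

Result:
name  | name     
------+----------
Grace | Marketing
Eve   | Sales    
Dave  | Marketing
Bob   | Marketing
Iris  | Sales    
Bob   | Marketing
Bob   | Sales    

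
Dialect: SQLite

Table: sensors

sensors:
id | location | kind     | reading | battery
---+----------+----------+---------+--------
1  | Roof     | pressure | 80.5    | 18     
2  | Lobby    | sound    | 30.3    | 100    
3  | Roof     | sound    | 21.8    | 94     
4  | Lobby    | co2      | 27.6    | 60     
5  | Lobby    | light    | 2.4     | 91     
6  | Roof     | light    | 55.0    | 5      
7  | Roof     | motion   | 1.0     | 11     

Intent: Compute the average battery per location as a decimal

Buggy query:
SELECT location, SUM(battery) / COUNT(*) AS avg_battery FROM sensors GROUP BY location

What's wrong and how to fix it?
Bug: SUM(battery) and COUNT(*) are both integers; the division truncates the fractional part

Fix: Multiply by 1.0 (or CAST to REAL) to force floating-point division

Corrected query:
SELECT location, SUM(battery) * 1.0 / COUNT(*) AS avg_battery FROM sensors GROUP BY location

Result:
location | avg_battery
---------+------------
Lobby    | 83.666667  
Roof     | 32         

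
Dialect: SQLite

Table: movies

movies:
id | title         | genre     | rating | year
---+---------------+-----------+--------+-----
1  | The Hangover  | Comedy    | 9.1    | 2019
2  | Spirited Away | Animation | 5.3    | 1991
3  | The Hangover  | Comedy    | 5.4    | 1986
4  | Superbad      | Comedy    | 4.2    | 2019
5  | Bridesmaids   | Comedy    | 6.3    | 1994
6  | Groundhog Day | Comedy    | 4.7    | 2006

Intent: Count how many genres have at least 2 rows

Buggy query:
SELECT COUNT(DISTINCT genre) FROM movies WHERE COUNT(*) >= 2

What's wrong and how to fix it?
Bug: WHERE filters individual rows, not groups, so a group-level COUNT is invalid there

Fix: Group first with HAVING COUNT(*) >= 2, then COUNT the resulting groups

Corrected query:
SELECT COUNT(*) FROM (SELECT genre FROM movies GROUP BY genre HAVING COUNT(*) >= 2)

Result:
COUNT(*)
--------
1       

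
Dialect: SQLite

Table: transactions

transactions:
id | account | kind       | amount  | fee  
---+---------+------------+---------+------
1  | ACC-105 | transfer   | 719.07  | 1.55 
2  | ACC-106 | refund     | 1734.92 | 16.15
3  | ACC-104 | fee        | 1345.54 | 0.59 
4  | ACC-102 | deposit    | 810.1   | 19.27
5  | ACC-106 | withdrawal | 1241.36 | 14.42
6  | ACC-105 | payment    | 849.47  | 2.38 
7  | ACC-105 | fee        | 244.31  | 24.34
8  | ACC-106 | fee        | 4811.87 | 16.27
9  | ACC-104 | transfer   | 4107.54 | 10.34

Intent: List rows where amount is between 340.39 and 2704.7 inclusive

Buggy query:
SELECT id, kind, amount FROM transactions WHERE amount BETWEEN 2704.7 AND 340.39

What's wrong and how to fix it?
Bug: The bounds are reversed; BETWEEN a AND b requires a <= b to match anything

Fix: Swap the bounds so the smaller value comes first

Corrected query:
SELECT id, kind, amount FROM transactions WHERE amount BETWEEN 340.39 AND 2704.7

Result:
id | kind       | amount 
---+------------+--------
1  | transfer   | 719.07 
2  | refund     | 1734.92
3  | fee        | 1345.54
4  | deposit    | 810.1  
5  | withdrawal | 1241.36
6  | payment    | 849.47 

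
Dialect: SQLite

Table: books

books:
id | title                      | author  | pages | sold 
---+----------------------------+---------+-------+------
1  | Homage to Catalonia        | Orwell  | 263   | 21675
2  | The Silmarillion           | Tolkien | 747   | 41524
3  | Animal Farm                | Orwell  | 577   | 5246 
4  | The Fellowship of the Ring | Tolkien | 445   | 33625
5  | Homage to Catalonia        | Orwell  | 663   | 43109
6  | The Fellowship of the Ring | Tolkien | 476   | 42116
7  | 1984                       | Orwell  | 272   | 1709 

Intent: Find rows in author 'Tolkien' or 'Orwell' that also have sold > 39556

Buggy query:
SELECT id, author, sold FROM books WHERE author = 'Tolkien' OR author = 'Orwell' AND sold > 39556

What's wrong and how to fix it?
Bug: Without parentheses, AND is evaluated before OR, so the sold filter only applies to the 'Orwell' branch

Fix: Add parentheses around the OR so the AND applies to both alternatives

Corrected query:
SELECT id, author, sold FROM books WHERE (author = 'Tolkien' OR author = 'Orwell') AND sold > 39556

Result:
id | author  | sold 
---+---------+------
2  | Tolkien | 41524
5  | Orwell  | 43109
6  | Tolkien | 42116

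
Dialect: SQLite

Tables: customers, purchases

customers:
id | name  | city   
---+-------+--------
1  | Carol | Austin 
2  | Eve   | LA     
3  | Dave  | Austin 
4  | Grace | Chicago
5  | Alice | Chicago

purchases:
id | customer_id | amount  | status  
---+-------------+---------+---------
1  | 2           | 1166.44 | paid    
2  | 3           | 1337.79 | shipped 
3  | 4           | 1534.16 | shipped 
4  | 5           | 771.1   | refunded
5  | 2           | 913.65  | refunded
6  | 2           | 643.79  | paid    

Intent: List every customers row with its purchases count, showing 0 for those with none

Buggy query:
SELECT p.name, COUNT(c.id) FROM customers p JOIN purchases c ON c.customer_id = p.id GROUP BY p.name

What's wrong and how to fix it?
Bug: An inner join excludes parents with zero children

Fix: Switch to LEFT JOIN to retain unmatched parent rows

Corrected query:
SELECT p.name, COUNT(c.id) FROM customers p LEFT JOIN purchases c ON c.customer_id = p.id GROUP BY p.name

Result:
name  | COUNT(c.id)
------+------------
Alice | 1          
Carol | 0          
Dave  | 1          
Eve   | 3          
Grace | 1          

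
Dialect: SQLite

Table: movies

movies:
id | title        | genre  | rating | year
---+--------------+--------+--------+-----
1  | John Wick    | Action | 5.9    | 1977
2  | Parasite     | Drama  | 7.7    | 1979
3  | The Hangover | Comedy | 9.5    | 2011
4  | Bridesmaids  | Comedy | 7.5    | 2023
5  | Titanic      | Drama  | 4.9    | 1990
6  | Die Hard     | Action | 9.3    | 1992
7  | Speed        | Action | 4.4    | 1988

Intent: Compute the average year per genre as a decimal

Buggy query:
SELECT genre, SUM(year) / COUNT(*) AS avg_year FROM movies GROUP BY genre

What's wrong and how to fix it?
Bug: Both operands are integers, so '/' performs integer division and truncates

Fix: Cast one side to REAL so the division keeps the fractional part

Corrected query:
SELECT genre, SUM(year) * 1.0 / COUNT(*) AS avg_year FROM movies GROUP BY genre

Result:
genre  | avg_year   
-------+------------
Action | 1985.666667
Comedy | 2017       
Drama  | 1984.5     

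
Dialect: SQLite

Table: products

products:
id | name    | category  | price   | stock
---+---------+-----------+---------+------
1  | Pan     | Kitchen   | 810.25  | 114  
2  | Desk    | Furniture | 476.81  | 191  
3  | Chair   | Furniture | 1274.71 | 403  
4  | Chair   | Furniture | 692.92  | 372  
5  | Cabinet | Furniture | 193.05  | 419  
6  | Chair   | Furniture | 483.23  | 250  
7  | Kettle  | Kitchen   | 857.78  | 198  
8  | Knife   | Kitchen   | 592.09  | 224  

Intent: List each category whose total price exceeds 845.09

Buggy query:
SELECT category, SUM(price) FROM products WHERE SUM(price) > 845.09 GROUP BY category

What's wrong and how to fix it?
Bug: SUM(price) is an aggregate, but WHERE filters rows before aggregation

Fix: Move the aggregate condition to a HAVING clause

Corrected query:
SELECT category, SUM(price) FROM products GROUP BY category HAVING SUM(price) > 845.09

Result:
category  | SUM(price)
----------+-----------
Furniture | 3120.72   
Kitchen   | 2260.12   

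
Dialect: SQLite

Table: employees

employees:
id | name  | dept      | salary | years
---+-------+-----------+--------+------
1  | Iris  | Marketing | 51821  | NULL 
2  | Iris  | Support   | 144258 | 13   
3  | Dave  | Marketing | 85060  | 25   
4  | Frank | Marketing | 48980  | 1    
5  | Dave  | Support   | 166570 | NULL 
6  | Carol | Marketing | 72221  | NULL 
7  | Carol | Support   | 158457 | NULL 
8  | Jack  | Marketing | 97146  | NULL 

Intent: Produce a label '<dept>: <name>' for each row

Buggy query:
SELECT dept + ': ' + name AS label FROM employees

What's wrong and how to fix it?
Bug: SQLite uses || for string concatenation; + coerces text to numbers (yielding 0)

Fix: Use the || operator for string concatenation

Corrected query:
SELECT dept || ': ' || name AS label FROM employees

Result:
label           
----------------
Marketing: Iris 
Support: Iris   
Marketing: Dave 
Marketing: Frank
Support: Dave   
Marketing: Carol
Support: Carol  
Marketing: Jack 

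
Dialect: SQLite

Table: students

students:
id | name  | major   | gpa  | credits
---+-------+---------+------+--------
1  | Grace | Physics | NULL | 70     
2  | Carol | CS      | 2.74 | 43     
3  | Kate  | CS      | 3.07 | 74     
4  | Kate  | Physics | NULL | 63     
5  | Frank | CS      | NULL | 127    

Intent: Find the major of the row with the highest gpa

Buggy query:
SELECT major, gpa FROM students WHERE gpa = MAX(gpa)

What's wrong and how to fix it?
Bug: WHERE is evaluated per row; an aggregate over the whole table isn't defined there

Fix: Use a subquery: WHERE gpa = (SELECT MAX(gpa) FROM students)

Corrected query:
SELECT major, gpa FROM students WHERE gpa = (SELECT MAX(gpa) FROM students)

Result:
major | gpa 
------+-----
CS    | 3.07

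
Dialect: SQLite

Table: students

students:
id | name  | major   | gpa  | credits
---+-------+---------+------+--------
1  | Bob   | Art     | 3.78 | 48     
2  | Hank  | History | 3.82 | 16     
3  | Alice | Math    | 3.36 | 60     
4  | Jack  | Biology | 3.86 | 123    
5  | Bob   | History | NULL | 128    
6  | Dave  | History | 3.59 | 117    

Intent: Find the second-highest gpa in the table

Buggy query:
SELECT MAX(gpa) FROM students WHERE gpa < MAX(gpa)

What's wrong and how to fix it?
Bug: MAX(gpa) on the right of the comparison is an aggregate-in-WHERE error

Fix: Put the inner MAX in a scalar subquery

Corrected query:
SELECT MAX(gpa) FROM students WHERE gpa < (SELECT MAX(gpa) FROM students)

Result:
MAX(gpa)
--------
3.82    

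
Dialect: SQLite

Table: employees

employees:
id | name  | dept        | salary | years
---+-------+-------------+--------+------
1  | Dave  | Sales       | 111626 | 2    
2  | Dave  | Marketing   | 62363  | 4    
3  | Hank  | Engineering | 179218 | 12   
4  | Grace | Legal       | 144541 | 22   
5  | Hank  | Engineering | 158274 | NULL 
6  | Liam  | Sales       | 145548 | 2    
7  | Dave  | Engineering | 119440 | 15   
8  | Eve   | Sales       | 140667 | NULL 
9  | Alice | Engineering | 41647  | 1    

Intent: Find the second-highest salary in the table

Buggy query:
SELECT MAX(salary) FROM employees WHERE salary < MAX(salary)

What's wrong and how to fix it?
Bug: MAX(salary) on the right of the comparison is an aggregate-in-WHERE error

Fix: Put the inner MAX in a scalar subquery

Corrected query:
SELECT MAX(salary) FROM employees WHERE salary < (SELECT MAX(salary) FROM employees)

Result:
MAX(salary)
-----------
158274     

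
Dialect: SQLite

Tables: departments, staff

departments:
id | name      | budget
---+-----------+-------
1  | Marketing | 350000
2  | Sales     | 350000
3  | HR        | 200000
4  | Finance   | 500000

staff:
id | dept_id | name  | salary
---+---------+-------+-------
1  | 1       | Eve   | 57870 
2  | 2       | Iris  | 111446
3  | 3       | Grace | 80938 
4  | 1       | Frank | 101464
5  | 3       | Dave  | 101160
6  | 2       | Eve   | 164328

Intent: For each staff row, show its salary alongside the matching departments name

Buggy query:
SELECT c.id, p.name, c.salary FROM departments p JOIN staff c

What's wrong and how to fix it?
Bug: JOIN with no ON clause produces a cartesian product; every staff row pairs with every departments row

Fix: Add ON c.dept_id = p.id to the JOIN

Corrected query:
SELECT c.id, p.name, c.salary FROM departments p JOIN staff c ON c.dept_id = p.id

Result:
id | name      | salary
---+-----------+-------
1  | Marketing | 57870 
2  | Sales     | 111446
3  | HR        | 80938 
4  | Marketing | 101464
5  | HR        | 101160
6  | Sales     | 164328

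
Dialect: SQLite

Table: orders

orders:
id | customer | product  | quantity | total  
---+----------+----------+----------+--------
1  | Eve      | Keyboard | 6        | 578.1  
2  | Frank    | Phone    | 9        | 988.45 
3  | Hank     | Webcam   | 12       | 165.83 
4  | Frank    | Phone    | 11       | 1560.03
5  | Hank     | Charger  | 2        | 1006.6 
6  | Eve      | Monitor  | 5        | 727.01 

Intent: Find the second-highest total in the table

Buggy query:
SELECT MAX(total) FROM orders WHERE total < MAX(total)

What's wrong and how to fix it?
Bug: The inner MAX is an aggregate inside WHERE, which is not allowed

Fix: Put the inner MAX in a scalar subquery

Corrected query:
SELECT MAX(total) FROM orders WHERE total < (SELECT MAX(total) FROM orders)

Result:
MAX(total)
----------
1006.6    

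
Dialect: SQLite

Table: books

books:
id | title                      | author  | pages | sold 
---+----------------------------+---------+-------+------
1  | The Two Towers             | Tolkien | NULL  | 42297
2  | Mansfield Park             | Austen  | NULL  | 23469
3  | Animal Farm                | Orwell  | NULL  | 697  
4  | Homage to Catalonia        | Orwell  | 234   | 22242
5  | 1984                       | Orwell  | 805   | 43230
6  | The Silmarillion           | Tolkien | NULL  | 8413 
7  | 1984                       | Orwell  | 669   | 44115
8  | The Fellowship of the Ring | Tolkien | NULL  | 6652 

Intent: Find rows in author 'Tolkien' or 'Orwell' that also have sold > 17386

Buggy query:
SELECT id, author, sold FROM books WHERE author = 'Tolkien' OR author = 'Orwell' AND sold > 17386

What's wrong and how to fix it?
Bug: AND binds tighter than OR, so this parses as author = 'Tolkien' OR (author = 'Orwell' AND sold > 17386)

Fix: Add parentheses around the OR so the AND applies to both alternatives

Corrected query:
SELECT id, author, sold FROM books WHERE (author = 'Tolkien' OR author = 'Orwell') AND sold > 17386

Result:
id | author  | sold 
---+---------+------
1  | Tolkien | 42297
4  | Orwell  | 22242
5  | Orwell  | 43230
7  | Orwell  | 44115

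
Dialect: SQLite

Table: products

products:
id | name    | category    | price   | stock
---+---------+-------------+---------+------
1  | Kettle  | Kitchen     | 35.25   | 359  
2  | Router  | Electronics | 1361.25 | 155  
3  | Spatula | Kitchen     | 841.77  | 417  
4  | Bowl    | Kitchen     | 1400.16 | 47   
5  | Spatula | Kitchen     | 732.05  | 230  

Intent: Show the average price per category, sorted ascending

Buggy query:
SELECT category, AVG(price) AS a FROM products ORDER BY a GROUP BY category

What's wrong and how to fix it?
Bug: GROUP BY must precede ORDER BY

Fix: Reorder: SELECT … FROM … GROUP BY … ORDER BY …

Corrected query:
SELECT category, AVG(price) AS a FROM products GROUP BY category ORDER BY a

Result:
category    | a       
------------+---------
Kitchen     | 752.3075
Electronics | 1361.25 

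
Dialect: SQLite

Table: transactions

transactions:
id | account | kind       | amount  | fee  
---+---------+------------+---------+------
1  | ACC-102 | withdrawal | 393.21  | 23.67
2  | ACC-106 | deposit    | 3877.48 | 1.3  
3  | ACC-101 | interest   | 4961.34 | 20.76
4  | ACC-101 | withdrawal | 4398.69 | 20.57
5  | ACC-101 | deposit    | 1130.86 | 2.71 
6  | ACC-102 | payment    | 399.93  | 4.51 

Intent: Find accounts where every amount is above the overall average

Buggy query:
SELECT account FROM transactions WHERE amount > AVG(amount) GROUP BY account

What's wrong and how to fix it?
Bug: AVG() is an aggregate; it can't sit directly in WHERE

Fix: Use a subquery for AVG and a HAVING MIN(...) filter so the condition holds for every row in the group

Corrected query:
SELECT account FROM transactions GROUP BY account HAVING MIN(amount) > (SELECT AVG(amount) FROM transactions)

Result:
account
-------
ACC-106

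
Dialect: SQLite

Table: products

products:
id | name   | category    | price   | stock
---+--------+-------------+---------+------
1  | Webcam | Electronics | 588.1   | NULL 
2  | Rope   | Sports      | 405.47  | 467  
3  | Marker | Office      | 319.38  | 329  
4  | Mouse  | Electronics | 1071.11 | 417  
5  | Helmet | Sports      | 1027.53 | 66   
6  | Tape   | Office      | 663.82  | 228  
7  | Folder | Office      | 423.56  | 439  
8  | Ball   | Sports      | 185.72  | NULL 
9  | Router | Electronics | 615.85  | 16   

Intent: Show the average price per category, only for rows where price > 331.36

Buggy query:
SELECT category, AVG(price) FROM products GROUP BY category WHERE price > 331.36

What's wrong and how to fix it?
Bug: Row-level WHERE must come before GROUP BY in the clause order

Fix: Move the WHERE clause before GROUP BY

Corrected query:
SELECT category, AVG(price) FROM products WHERE price > 331.36 GROUP BY category

Result:
category    | AVG(price)
------------+-----------
Electronics | 758.353333
Office      | 543.69    
Sports      | 716.5     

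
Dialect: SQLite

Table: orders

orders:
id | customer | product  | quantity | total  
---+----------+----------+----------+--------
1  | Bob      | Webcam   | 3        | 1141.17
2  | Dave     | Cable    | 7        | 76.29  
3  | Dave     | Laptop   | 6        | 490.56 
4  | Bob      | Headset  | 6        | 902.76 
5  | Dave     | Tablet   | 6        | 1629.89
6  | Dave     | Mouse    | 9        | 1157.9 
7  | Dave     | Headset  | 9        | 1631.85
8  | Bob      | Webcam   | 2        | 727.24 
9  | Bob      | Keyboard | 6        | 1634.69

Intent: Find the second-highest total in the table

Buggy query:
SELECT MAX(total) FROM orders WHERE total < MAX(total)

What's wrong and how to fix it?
Bug: The inner MAX is an aggregate inside WHERE, which is not allowed

Fix: Compute the overall MAX in a subquery, then take MAX of rows below it

Corrected query:
SELECT MAX(total) FROM orders WHERE total < (SELECT MAX(total) FROM orders)

Result:
MAX(total)
----------
1631.85   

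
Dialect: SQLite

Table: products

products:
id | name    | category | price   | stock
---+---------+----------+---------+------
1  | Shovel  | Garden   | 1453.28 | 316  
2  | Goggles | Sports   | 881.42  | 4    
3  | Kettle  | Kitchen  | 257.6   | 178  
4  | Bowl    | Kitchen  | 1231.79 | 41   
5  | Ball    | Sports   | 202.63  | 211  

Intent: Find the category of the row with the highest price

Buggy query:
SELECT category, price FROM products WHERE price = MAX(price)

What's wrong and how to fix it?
Bug: MAX(price) is an aggregate and cannot be used directly in WHERE

Fix: Use a subquery: WHERE price = (SELECT MAX(price) FROM products)

Corrected query:
SELECT category, price FROM products WHERE price = (SELECT MAX(price) FROM products)

Result:
category | price  
---------+--------
Garden   | 1453.28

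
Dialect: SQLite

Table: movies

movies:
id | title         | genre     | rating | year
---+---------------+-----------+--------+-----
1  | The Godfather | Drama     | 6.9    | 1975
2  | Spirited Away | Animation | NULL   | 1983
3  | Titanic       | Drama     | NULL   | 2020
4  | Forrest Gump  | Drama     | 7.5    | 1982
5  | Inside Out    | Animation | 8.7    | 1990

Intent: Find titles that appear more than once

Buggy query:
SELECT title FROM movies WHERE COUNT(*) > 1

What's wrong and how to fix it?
Bug: WHERE can't reference COUNT(*); aggregates are computed after WHERE

Fix: Group first, then use HAVING for the count condition

Corrected query:
SELECT title FROM movies GROUP BY title HAVING COUNT(*) > 1

Result:
(no rows)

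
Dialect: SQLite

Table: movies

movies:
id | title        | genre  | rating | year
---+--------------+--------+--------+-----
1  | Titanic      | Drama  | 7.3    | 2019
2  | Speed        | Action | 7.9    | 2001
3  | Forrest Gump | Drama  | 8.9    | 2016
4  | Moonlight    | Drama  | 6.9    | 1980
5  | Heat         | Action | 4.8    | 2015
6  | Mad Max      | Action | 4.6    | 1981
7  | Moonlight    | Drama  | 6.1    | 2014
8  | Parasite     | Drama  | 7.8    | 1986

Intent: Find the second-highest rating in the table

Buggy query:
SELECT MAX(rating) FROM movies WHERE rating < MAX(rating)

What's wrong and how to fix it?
Bug: MAX(rating) on the right of the comparison is an aggregate-in-WHERE error

Fix: Compute the overall MAX in a subquery, then take MAX of rows below it

Corrected query:
SELECT MAX(rating) FROM movies WHERE rating < (SELECT MAX(rating) FROM movies)

Result:
MAX(rating)
-----------
7.9        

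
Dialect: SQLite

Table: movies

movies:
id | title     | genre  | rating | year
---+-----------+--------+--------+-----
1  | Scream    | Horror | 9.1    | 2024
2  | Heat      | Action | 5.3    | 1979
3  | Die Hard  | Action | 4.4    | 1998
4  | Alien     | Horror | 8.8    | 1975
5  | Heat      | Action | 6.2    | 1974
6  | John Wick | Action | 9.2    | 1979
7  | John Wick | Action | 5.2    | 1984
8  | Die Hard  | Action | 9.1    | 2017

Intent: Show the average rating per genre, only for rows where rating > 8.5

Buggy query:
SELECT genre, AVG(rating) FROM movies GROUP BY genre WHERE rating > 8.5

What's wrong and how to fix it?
Bug: WHERE cannot follow GROUP BY

Fix: Move the WHERE clause before GROUP BY

Corrected query:
SELECT genre, AVG(rating) FROM movies WHERE rating > 8.5 GROUP BY genre

Result:
genre  | AVG(rating)
-------+------------
Action | 9.15       
Horror | 8.95       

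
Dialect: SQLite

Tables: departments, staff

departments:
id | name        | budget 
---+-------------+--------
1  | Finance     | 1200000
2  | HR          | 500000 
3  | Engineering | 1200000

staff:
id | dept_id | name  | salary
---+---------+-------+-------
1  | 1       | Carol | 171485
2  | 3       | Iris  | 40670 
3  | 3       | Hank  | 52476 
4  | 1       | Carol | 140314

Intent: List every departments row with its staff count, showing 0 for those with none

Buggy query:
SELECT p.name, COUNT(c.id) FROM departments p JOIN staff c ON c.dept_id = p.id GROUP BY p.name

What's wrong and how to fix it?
Bug: An inner join excludes parents with zero children

Fix: Use LEFT JOIN so parents without children still appear (COUNT(c.id) gives 0)

Corrected query:
SELECT p.name, COUNT(c.id) FROM departments p LEFT JOIN staff c ON c.dept_id = p.id GROUP BY p.name

Result:
name        | COUNT(c.id)
------------+------------
Engineering | 2          
Finance     | 2          
HR          | 0          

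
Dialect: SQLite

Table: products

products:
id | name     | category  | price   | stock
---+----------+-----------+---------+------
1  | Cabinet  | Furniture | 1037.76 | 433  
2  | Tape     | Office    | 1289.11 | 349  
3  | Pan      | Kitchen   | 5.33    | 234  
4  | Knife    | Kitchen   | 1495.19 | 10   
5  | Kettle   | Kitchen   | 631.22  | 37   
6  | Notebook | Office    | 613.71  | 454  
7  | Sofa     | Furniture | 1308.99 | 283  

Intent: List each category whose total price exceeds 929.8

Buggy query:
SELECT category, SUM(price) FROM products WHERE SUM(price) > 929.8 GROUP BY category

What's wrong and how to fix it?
Bug: SUM(price) is an aggregate, but WHERE filters rows before aggregation

Fix: Use HAVING (which filters groups after aggregation) instead of WHERE

Corrected query:
SELECT category, SUM(price) FROM products GROUP BY category HAVING SUM(price) > 929.8

Result:
category  | SUM(price)
----------+-----------
Furniture | 2346.75   
Kitchen   | 2131.74   
Office    | 1902.82   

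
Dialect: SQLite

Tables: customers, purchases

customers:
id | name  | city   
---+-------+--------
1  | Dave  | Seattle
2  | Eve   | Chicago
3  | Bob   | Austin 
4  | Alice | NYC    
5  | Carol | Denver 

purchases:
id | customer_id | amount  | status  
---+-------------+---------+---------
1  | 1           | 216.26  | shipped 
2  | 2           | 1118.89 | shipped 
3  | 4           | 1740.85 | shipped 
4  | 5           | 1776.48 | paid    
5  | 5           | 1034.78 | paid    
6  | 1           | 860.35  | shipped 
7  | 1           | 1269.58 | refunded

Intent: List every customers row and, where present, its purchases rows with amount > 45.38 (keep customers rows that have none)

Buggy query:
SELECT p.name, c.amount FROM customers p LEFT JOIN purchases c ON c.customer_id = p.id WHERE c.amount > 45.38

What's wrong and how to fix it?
Bug: Filtering c.amount in WHERE discards the NULL rows produced by LEFT JOIN, turning it into an inner join

Fix: Put 'c.amount > 45.38' in the JOIN's ON clause instead of WHERE

Corrected query:
SELECT p.name, c.amount FROM customers p LEFT JOIN purchases c ON c.customer_id = p.id AND c.amount > 45.38

Result:
name  | amount 
------+--------
Dave  | 216.26 
Dave  | 860.35 
Dave  | 1269.58
Eve   | 1118.89
Bob   | NULL   
Alice | 1740.85
Carol | 1034.78
Carol | 1776.48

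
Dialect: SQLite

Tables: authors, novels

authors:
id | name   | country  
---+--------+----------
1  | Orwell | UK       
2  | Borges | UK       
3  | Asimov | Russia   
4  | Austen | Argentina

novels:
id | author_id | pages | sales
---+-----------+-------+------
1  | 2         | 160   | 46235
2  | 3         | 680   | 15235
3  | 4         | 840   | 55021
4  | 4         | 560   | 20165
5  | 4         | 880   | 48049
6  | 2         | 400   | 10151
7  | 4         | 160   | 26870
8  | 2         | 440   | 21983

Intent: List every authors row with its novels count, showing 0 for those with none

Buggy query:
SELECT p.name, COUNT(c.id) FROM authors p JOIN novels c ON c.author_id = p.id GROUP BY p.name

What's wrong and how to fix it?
Bug: INNER JOIN drops authors rows that have no matching novels rows

Fix: Use LEFT JOIN so parents without children still appear (COUNT(c.id) gives 0)

Corrected query:
SELECT p.name, COUNT(c.id) FROM authors p LEFT JOIN novels c ON c.author_id = p.id GROUP BY p.name

Result:
name   | COUNT(c.id)
-------+------------
Asimov | 1          
Austen | 4          
Borges | 3          
Orwell | 0          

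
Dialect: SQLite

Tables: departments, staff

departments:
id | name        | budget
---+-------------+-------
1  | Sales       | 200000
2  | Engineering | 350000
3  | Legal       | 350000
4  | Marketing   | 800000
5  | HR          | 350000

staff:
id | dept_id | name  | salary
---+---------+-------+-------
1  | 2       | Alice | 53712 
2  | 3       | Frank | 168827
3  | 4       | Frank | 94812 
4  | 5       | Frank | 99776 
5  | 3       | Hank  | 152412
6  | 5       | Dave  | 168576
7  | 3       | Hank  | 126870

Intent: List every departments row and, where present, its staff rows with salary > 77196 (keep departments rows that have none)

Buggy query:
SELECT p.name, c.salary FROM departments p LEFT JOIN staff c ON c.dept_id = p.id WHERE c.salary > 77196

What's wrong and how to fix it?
Bug: Filtering c.salary in WHERE discards the NULL rows produced by LEFT JOIN, turning it into an inner join

Fix: Put 'c.salary > 77196' in the JOIN's ON clause instead of WHERE

Corrected query:
SELECT p.name, c.salary FROM departments p LEFT JOIN staff c ON c.dept_id = p.id AND c.salary > 77196

Result:
name        | salary
------------+-------
Sales       | NULL  
Engineering | NULL  
Legal       | 126870
Legal       | 152412
Legal       | 168827
Marketing   | 94812 
HR          | 99776 
HR          | 168576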